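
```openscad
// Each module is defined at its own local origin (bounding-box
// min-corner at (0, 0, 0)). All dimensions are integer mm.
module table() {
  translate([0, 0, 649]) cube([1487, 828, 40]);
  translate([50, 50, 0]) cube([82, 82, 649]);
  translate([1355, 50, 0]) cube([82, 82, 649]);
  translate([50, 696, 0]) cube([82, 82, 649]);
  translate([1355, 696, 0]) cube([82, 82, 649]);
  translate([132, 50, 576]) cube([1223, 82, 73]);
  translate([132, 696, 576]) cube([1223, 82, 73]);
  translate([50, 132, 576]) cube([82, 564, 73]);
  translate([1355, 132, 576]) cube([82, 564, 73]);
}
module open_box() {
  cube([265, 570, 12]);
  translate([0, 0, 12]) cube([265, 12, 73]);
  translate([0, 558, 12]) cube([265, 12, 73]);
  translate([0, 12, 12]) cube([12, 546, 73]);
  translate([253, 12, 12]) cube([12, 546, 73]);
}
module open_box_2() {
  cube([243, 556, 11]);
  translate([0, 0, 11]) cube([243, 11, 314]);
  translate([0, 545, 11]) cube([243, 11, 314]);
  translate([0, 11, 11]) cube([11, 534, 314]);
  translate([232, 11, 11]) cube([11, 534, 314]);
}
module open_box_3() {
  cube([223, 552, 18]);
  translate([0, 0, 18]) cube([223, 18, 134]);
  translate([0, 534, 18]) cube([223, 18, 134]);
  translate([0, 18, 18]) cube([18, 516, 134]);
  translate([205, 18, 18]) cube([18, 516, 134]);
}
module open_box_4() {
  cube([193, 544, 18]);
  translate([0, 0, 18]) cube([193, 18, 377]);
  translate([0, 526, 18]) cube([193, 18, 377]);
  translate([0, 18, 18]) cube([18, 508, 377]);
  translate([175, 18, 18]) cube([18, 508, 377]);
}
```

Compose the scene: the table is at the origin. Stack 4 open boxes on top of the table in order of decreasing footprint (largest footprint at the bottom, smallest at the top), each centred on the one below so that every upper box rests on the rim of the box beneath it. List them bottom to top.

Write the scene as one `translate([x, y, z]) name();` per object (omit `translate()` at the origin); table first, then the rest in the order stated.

table();
translate([611, 129, 689]) open_box();
translate([622, 136, 774]) open_box_2();
translate([632, 138, 1099]) open_box_3();
translate([647, 142, 1251]) open_box_4();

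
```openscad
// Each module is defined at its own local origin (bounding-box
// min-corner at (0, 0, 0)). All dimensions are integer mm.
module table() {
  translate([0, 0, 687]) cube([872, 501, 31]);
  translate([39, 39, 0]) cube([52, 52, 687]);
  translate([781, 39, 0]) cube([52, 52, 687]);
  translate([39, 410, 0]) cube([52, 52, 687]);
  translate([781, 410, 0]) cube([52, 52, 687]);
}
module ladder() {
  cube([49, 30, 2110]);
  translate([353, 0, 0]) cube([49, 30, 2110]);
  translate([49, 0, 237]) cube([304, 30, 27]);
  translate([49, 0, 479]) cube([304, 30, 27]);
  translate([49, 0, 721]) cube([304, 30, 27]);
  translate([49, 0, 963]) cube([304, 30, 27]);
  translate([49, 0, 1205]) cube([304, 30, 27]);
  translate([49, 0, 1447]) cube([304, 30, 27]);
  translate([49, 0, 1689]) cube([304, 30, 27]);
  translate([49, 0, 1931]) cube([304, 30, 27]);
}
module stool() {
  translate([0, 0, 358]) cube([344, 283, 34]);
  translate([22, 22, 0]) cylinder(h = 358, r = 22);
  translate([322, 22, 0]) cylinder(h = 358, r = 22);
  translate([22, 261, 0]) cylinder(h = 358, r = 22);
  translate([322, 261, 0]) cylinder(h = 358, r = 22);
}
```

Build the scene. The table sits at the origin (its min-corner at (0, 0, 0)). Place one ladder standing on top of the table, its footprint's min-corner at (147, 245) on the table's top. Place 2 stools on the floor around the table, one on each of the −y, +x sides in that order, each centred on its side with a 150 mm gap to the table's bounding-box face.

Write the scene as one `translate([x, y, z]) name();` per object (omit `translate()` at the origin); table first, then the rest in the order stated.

table();
translate([147, 245, 718]) ladder();
translate([264, -433, 0]) stool();
translate([1022, 109, 0]) stool();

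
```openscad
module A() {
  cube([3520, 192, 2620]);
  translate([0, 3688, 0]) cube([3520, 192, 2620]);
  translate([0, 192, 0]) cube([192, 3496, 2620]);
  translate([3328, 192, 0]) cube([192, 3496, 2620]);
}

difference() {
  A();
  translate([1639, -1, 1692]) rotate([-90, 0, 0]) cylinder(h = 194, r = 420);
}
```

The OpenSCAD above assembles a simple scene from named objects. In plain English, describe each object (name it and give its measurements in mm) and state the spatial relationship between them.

A is a box-shaped house frame (walls only): outside footprint 3520×3880 mm, wall height 2620 mm, wall thickness 192 mm. The two y-facing walls run the full x-width; the two x-facing walls fit between the inner faces of the y-facing walls.

The house frame has a circular hole of radius 420 mm through its front wall, centred at (x = 1639, z = 1692).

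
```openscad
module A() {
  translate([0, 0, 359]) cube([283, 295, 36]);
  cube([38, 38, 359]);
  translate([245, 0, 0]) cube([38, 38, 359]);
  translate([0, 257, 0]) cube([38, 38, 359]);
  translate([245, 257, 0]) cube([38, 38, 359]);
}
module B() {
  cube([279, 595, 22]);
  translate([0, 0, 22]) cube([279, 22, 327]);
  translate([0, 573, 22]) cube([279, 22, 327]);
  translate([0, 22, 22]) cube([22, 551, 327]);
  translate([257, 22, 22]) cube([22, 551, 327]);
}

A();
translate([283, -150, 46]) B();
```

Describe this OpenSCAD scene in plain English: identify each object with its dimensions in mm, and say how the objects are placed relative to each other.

A is a simple wooden stool: a rectangular seat 283 mm (x) by 295 mm (y), 36 mm thick, top face at z = 395 mm, on four square legs, each 38×38 mm in cross-section. The legs rest on z = 0, each flush with a corner of the seat.

B is an open storage box with external size 279×595×349 mm and wall thickness 22 mm (the base is also 22 mm thick). The base covers the whole footprint; the four walls stand on the base, with the y-facing walls full-width and the x-facing walls fitting between their inner faces.

The open box is beside the stool with their tops flush at z = 395.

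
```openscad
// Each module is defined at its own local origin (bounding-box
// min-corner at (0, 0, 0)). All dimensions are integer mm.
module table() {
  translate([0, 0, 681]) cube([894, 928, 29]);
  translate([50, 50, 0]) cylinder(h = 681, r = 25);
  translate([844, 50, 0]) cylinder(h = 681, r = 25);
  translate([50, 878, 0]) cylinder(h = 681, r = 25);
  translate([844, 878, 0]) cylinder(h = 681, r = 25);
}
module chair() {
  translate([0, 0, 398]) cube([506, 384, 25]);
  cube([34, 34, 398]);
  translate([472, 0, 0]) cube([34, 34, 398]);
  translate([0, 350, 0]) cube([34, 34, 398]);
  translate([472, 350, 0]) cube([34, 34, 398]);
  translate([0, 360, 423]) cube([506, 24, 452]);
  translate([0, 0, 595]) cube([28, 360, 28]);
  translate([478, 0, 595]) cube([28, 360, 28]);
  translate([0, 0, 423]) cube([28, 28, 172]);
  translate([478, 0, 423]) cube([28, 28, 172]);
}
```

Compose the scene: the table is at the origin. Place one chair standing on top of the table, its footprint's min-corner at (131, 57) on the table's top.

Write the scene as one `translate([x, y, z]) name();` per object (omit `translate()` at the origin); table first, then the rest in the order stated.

table();
translate([131, 57, 710]) chair();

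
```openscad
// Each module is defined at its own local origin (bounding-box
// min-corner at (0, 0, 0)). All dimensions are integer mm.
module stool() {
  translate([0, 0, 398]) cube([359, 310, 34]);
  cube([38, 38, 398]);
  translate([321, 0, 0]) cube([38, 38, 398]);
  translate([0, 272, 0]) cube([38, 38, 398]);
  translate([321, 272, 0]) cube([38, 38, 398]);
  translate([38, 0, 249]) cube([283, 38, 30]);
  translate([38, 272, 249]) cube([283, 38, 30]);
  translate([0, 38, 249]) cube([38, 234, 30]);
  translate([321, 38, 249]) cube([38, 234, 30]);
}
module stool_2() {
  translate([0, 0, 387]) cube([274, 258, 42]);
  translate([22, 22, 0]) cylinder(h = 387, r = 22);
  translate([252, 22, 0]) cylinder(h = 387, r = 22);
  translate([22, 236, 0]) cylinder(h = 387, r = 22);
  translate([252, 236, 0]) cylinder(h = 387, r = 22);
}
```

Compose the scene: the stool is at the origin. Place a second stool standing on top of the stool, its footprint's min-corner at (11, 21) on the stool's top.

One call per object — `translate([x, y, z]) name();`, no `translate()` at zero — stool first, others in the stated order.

stool();
translate([11, 21, 432]) stool_2();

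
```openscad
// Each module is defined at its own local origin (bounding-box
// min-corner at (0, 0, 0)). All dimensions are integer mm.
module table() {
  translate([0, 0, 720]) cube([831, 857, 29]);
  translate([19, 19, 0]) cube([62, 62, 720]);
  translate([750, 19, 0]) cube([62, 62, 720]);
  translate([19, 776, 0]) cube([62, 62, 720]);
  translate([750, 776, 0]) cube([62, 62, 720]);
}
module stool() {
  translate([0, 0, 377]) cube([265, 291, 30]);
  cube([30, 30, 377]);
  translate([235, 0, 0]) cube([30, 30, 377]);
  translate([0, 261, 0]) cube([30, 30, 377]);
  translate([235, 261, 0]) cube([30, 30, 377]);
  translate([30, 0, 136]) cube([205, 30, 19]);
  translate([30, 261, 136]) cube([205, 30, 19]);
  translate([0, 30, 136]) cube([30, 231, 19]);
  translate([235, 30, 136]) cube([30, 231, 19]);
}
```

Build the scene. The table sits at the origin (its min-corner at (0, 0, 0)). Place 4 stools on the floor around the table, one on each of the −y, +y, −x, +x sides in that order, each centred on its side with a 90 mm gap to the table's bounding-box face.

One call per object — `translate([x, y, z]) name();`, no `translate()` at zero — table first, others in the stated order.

table();
translate([283, -381, 0]) stool();
translate([283, 947, 0]) stool();
translate([-355, 283, 0]) stool();
translate([921, 283, 0]) stool();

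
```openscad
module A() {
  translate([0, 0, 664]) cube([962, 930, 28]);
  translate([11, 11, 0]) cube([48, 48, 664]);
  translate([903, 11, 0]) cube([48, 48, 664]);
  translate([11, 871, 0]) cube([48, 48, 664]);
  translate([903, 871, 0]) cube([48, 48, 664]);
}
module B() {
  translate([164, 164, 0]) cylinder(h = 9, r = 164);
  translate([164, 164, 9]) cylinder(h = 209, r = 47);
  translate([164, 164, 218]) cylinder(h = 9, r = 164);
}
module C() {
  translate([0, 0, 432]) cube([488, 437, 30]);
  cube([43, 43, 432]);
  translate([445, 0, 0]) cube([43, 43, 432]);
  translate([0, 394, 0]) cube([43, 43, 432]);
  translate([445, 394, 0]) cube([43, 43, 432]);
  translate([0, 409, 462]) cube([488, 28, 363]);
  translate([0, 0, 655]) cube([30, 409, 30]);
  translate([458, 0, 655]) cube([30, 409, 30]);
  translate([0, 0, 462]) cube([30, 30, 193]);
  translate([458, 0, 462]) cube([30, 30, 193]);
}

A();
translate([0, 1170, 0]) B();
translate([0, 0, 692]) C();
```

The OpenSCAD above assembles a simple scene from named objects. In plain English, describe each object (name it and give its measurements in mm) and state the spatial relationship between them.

A is a table with a 962×930 mm rectangular top, 28 mm thick, top surface at z = 692 mm, supported by four 48×48 mm square legs, each inset 11 mm from the nearest pair of top edges, running from the floor.

B is a spool: two coaxial disc flanges of radius 164 mm and thickness 9 mm, joined by a core cylinder of radius 47 mm and height 209 mm. The lower flange rests on z = 0 and the three cylinders share a vertical axis.

C is a chair: 488×437 mm seat, 30 mm thick, top at z = 462 mm, on four 43 mm square corner legs flush with the seat edges. A 28 mm thick backrest slab spans the full seat width, extending 363 mm above the seat top, its back face flush with the seat's +y edge. Two armrests of 30×30 mm section run along each side from the seat's front edge to the front of the backrest, top faces 223 mm above the seat top and outer faces flush with the seat's x-edges; a 30×30 mm post under the front of each armrest stands on the seat at the front corner.

The spool is on the floor beside the table on its +y side. The chair is on top of the table.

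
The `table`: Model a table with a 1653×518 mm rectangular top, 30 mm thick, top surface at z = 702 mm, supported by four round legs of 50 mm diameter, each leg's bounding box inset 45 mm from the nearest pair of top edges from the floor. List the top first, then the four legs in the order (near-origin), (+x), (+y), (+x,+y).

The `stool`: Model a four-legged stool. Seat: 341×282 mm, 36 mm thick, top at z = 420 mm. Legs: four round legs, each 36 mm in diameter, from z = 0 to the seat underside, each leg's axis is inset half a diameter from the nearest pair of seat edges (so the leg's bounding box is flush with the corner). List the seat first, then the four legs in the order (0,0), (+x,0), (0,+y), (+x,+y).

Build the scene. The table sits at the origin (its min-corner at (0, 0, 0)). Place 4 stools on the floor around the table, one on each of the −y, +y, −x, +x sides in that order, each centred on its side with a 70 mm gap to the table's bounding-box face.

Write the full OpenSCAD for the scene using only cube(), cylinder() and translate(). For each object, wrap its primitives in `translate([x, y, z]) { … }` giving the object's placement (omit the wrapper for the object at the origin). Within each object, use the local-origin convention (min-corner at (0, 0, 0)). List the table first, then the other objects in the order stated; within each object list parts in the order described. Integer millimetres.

translate([0, 0, 672]) cube([1653, 518, 30]);
translate([70, 70, 0]) cylinder(h = 672, r = 25);
translate([1583, 70, 0]) cylinder(h = 672, r = 25);
translate([70, 448, 0]) cylinder(h = 672, r = 25);
translate([1583, 448, 0]) cylinder(h = 672, r = 25);
translate([656, -352, 0]) {
  translate([0, 0, 384]) cube([341, 282, 36]);
  translate([18, 18, 0]) cylinder(h = 384, r = 18);
  translate([323, 18, 0]) cylinder(h = 384, r = 18);
  translate([18, 264, 0]) cylinder(h = 384, r = 18);
  translate([323, 264, 0]) cylinder(h = 384, r = 18);
}
translate([656, 588, 0]) {
  translate([0, 0, 384]) cube([341, 282, 36]);
  translate([18, 18, 0]) cylinder(h = 384, r = 18);
  translate([323, 18, 0]) cylinder(h = 384, r = 18);
  translate([18, 264, 0]) cylinder(h = 384, r = 18);
  translate([323, 264, 0]) cylinder(h = 384, r = 18);
}
translate([-411, 118, 0]) {
  translate([0, 0, 384]) cube([341, 282, 36]);
  translate([18, 18, 0]) cylinder(h = 384, r = 18);
  translate([323, 18, 0]) cylinder(h = 384, r = 18);
  translate([18, 264, 0]) cylinder(h = 384, r = 18);
  translate([323, 264, 0]) cylinder(h = 384, r = 18);
}
translate([1723, 118, 0]) {
  translate([0, 0, 384]) cube([341, 282, 36]);
  translate([18, 18, 0]) cylinder(h = 384, r = 18);
  translate([323, 18, 0]) cylinder(h = 384, r = 18);
  translate([18, 264, 0]) cylinder(h = 384, r = 18);
  translate([323, 264, 0]) cylinder(h = 384, r = 18);
}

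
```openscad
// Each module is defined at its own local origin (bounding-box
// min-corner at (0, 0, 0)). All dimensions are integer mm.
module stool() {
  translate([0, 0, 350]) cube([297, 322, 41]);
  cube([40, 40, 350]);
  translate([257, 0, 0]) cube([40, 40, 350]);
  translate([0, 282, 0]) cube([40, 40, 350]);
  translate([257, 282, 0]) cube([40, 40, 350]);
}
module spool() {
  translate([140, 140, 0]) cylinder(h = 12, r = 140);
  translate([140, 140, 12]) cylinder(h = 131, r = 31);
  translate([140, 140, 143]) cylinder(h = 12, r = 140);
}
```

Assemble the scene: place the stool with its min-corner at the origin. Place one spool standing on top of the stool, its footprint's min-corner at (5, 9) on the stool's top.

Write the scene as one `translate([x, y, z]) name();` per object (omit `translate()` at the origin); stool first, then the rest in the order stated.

stool();
translate([5, 9, 391]) spool();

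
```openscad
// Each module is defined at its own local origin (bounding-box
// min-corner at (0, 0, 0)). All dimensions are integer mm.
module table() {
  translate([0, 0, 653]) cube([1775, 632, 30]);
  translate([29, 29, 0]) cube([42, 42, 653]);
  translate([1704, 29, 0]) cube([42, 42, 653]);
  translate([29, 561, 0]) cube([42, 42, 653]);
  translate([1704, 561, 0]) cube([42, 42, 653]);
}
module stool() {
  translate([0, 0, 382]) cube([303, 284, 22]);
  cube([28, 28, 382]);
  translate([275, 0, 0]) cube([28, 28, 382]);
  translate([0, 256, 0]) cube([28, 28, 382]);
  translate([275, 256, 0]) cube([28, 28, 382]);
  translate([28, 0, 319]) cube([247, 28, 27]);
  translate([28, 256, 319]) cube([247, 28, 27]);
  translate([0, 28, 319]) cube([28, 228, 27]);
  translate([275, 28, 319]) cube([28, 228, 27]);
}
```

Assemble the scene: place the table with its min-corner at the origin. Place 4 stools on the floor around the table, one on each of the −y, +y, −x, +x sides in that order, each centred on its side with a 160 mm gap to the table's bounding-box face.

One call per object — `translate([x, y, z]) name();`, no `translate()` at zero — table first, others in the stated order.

table();
translate([736, -444, 0]) stool();
translate([736, 792, 0]) stool();
translate([-463, 174, 0]) stool();
translate([1935, 174, 0]) stool();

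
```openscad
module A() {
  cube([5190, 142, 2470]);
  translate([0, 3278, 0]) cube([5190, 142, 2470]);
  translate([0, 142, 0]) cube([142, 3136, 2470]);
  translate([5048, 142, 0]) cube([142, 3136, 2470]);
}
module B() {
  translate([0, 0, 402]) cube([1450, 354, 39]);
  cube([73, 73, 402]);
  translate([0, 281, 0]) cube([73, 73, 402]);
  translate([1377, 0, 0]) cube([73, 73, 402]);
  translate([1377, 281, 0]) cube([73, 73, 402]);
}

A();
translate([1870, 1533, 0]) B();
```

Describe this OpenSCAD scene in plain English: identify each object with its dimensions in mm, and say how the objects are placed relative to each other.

A is the wall frame of a small rectangular building: four walls, each 2470 mm tall and 142 mm thick, enclosing a footprint 5190 mm (x) by 3420 mm (y) outside-to-outside, with no floor or roof. The front and back walls (the −y and +y sides) span the full width; the two side walls fit between them.

B is a bench: a 1450×354 mm seat slab, 39 mm thick, top at z = 441 mm, on four 73×73 mm square legs flush with the seat corners and standing on z = 0.

The bench sits inside the house frame, centred.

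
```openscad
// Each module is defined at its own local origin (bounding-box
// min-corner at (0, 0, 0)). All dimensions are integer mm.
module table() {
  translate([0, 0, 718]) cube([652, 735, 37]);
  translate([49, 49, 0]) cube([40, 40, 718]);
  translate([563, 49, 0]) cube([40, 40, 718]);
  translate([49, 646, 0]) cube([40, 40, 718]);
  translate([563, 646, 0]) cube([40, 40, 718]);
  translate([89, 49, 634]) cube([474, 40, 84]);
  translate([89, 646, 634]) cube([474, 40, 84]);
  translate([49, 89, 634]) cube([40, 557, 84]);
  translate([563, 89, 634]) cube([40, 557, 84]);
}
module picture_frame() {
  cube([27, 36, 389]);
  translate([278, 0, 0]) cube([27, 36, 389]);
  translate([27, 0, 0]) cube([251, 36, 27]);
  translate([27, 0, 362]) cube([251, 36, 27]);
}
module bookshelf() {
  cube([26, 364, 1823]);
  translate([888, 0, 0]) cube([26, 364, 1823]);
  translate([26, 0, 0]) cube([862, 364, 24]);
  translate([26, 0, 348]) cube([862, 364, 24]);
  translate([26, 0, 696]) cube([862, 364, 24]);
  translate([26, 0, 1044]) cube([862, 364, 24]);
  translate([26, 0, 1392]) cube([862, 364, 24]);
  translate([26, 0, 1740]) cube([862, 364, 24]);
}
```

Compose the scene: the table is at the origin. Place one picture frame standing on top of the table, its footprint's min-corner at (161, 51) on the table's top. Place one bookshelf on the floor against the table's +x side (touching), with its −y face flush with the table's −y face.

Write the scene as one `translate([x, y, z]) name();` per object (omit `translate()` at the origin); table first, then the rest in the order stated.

table();
translate([161, 51, 755]) picture_frame();
translate([652, 0, 0]) bookshelf();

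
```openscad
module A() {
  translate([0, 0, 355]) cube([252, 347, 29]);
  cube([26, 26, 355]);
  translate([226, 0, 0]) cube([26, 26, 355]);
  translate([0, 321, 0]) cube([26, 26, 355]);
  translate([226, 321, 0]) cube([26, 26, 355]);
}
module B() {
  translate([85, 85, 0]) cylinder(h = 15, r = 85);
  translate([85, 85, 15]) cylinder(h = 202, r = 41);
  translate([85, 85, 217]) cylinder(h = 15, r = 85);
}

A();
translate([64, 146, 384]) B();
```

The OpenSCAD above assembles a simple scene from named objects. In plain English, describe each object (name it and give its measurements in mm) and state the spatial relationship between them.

A is a simple wooden stool: a rectangular seat 252 mm (x) by 347 mm (y), 29 mm thick, top face at z = 384 mm, on four square legs, each 26×26 mm in cross-section. The legs rest on z = 0, each flush with a corner of the seat.

B is a spool: two coaxial disc flanges of radius 85 mm and thickness 15 mm, joined by a core cylinder of radius 41 mm and height 202 mm. The lower flange rests on z = 0 and the three cylinders share a vertical axis.

The spool is on top of the stool.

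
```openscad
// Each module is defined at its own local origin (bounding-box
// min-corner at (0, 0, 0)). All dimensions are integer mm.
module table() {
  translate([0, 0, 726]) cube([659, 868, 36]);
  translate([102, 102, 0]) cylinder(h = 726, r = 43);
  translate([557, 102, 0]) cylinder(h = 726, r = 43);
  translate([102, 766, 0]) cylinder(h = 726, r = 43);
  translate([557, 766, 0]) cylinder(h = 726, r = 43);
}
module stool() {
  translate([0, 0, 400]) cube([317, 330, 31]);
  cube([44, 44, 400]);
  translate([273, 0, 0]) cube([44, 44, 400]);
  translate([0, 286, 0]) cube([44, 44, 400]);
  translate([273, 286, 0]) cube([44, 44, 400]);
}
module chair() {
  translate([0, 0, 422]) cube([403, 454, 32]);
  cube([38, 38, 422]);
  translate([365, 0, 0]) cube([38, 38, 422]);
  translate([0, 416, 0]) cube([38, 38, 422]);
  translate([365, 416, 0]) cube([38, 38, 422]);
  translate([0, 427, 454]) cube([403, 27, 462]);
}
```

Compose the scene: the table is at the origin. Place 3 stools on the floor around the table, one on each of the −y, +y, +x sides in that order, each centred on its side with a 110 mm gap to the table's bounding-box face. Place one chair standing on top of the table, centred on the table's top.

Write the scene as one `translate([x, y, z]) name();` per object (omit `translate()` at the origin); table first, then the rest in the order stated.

table();
translate([171, -440, 0]) stool();
translate([171, 978, 0]) stool();
translate([769, 269, 0]) stool();
translate([128, 207, 762]) chair();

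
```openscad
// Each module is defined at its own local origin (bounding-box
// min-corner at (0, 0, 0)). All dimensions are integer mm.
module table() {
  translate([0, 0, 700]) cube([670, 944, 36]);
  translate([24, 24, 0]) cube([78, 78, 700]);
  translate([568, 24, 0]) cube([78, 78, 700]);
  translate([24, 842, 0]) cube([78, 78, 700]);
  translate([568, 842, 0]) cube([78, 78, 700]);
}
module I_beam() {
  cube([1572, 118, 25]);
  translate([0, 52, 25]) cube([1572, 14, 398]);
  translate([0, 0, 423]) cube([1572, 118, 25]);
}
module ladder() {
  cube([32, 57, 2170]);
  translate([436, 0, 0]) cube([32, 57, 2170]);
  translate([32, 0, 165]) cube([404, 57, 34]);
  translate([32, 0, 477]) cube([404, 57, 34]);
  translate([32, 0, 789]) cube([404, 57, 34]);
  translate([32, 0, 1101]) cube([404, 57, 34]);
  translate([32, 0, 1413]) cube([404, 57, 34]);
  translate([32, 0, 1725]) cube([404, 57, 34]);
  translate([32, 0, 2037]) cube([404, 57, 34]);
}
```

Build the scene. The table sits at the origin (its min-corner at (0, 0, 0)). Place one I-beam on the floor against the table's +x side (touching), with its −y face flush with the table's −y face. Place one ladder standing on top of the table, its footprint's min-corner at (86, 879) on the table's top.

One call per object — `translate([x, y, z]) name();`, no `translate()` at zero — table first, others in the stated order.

table();
translate([670, 0, 0]) I_beam();
translate([86, 879, 736]) ladder();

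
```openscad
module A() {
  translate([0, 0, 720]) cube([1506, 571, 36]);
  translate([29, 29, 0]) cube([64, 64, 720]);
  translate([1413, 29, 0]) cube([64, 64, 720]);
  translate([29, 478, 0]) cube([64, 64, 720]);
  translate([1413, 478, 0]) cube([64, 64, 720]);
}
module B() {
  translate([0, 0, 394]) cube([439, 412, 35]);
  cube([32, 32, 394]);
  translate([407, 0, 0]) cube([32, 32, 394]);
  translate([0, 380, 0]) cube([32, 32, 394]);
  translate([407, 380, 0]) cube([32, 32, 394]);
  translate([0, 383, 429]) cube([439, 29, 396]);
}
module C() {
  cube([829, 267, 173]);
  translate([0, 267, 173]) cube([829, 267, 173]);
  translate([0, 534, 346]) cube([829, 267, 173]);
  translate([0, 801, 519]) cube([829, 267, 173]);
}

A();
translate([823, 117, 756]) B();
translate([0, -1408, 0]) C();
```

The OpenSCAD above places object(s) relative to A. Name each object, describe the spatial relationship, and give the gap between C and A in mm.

A is a table. B is a chair. C is a staircase. The chair is on top of the table. The staircase is on the floor beside the table on its −y side. The gap between the staircase and the table is 340 mm.

The staircase's nearest face is 340 mm from the table's −y face.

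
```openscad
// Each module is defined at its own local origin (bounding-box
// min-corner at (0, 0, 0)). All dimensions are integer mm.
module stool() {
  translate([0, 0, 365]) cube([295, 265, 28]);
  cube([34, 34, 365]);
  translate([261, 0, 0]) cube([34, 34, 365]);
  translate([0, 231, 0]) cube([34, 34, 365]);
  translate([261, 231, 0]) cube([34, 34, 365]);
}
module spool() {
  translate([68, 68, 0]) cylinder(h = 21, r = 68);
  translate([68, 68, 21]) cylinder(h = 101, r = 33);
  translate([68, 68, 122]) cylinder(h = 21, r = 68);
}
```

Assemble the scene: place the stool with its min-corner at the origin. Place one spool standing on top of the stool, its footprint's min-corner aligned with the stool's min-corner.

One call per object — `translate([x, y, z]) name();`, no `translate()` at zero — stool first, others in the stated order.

stool();
translate([0, 0, 393]) spool();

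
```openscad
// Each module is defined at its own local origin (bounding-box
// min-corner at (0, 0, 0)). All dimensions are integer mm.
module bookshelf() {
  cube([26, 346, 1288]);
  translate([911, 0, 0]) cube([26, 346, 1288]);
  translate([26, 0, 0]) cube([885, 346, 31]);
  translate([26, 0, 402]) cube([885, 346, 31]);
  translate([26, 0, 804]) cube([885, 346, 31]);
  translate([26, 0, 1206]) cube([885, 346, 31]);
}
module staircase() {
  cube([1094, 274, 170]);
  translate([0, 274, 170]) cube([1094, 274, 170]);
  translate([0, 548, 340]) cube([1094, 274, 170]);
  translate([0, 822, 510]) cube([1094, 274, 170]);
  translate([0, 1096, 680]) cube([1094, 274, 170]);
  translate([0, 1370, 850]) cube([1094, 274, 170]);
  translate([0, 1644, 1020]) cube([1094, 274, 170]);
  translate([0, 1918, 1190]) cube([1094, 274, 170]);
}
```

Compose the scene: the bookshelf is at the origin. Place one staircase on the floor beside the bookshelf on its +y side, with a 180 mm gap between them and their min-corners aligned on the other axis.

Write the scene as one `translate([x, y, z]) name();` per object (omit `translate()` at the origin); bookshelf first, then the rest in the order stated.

bookshelf();
translate([0, 526, 0]) staircase();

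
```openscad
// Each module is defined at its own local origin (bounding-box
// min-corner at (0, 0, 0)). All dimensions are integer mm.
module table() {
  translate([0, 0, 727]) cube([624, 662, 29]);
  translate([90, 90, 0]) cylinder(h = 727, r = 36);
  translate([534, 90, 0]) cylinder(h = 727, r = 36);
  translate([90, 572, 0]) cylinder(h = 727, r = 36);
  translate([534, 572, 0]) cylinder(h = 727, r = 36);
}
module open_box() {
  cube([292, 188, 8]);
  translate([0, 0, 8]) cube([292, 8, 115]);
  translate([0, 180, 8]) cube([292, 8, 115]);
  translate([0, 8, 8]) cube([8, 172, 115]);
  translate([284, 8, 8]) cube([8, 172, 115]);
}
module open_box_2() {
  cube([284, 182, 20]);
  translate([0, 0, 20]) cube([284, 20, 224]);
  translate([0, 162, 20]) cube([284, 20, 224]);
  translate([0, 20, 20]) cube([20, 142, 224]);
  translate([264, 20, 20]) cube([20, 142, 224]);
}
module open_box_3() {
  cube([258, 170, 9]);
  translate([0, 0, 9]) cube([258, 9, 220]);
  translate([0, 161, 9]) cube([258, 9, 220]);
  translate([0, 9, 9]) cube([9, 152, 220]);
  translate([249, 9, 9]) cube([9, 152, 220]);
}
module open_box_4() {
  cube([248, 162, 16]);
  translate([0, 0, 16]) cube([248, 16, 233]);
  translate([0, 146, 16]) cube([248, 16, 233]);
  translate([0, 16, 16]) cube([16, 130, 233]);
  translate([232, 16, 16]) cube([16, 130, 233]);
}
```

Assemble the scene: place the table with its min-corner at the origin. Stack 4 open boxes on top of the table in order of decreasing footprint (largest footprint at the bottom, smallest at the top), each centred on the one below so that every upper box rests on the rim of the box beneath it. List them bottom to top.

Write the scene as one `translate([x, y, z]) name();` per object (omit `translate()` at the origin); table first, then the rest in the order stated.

table();
translate([166, 237, 756]) open_box();
translate([170, 240, 879]) open_box_2();
translate([183, 246, 1123]) open_box_3();
translate([188, 250, 1352]) open_box_4();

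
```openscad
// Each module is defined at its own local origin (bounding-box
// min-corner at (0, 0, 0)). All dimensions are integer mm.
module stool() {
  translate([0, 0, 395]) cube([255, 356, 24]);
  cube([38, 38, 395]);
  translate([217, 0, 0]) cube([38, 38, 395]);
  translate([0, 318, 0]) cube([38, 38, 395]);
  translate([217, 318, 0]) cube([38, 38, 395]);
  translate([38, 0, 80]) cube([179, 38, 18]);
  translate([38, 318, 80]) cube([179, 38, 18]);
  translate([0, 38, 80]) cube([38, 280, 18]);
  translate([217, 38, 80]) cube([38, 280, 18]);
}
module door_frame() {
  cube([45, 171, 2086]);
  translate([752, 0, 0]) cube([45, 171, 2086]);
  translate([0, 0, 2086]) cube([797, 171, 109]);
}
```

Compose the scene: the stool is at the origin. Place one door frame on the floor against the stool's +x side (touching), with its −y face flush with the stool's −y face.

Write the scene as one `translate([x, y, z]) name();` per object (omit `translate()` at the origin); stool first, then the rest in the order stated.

stool();
translate([255, 0, 0]) door_frame();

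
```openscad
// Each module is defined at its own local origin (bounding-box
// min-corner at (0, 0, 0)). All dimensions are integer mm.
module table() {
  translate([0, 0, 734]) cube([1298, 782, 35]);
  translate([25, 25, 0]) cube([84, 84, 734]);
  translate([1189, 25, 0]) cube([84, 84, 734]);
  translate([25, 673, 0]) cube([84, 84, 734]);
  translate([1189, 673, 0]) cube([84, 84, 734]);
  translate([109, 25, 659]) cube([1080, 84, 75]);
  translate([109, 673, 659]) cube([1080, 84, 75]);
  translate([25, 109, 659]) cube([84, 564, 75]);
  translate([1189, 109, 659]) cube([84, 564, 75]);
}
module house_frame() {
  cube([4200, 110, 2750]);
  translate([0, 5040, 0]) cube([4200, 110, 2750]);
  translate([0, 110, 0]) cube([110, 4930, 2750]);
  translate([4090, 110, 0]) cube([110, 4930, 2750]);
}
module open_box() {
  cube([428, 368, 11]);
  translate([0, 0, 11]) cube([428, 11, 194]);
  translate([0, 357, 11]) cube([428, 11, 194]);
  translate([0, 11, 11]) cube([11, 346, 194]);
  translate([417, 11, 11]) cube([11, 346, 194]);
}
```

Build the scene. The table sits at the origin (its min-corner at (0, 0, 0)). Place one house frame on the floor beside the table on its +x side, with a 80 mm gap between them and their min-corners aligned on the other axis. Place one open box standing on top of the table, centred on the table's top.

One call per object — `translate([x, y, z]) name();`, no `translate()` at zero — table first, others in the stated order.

table();
translate([1378, 0, 0]) house_frame();
translate([435, 207, 769]) open_box();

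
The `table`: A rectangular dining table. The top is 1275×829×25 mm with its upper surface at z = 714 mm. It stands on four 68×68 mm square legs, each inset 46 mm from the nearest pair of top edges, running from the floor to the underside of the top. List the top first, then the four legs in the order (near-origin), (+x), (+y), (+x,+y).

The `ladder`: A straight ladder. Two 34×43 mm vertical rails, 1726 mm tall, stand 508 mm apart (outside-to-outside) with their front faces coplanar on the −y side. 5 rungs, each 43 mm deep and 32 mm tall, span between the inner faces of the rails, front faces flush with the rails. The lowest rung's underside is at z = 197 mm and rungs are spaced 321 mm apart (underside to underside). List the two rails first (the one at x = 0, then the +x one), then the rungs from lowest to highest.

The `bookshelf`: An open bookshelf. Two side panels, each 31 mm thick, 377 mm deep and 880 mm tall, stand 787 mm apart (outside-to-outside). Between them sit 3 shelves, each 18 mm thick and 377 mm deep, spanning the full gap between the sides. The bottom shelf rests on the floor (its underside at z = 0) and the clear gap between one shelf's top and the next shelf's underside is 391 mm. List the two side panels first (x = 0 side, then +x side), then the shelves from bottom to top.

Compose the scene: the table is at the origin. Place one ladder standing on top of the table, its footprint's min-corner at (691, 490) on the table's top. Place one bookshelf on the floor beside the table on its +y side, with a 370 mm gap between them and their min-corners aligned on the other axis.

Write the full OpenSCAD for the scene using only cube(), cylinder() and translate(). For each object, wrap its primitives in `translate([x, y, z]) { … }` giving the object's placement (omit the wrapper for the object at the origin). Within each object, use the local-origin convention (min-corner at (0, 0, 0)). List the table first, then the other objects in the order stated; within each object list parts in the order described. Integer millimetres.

translate([0, 0, 689]) cube([1275, 829, 25]);
translate([46, 46, 0]) cube([68, 68, 689]);
translate([1161, 46, 0]) cube([68, 68, 689]);
translate([46, 715, 0]) cube([68, 68, 689]);
translate([1161, 715, 0]) cube([68, 68, 689]);
translate([691, 490, 714]) {
  cube([34, 43, 1726]);
  translate([474, 0, 0]) cube([34, 43, 1726]);
  translate([34, 0, 197]) cube([440, 43, 32]);
  translate([34, 0, 518]) cube([440, 43, 32]);
  translate([34, 0, 839]) cube([440, 43, 32]);
  translate([34, 0, 1160]) cube([440, 43, 32]);
  translate([34, 0, 1481]) cube([440, 43, 32]);
}
translate([0, 1199, 0]) {
  cube([31, 377, 880]);
  translate([756, 0, 0]) cube([31, 377, 880]);
  translate([31, 0, 0]) cube([725, 377, 18]);
  translate([31, 0, 409]) cube([725, 377, 18]);
  translate([31, 0, 818]) cube([725, 377, 18]);
}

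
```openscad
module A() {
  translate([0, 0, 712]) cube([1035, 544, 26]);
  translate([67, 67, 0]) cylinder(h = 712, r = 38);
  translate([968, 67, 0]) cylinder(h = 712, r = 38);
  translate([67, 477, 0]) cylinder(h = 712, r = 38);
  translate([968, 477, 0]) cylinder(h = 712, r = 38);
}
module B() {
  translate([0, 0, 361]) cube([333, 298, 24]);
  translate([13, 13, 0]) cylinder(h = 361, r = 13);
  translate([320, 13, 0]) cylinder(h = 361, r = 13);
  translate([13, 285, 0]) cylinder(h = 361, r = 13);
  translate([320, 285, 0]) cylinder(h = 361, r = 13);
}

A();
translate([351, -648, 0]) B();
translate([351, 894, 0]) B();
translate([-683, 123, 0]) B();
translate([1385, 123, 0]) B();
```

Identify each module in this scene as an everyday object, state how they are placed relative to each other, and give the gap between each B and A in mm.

Each stool's nearest face is 350 mm from the table's bounding box.

A is a table. B is a stool. Four stools sit around the table at the −y, +y, −x, +x sides. The gap between each stool and the table is 350 mm.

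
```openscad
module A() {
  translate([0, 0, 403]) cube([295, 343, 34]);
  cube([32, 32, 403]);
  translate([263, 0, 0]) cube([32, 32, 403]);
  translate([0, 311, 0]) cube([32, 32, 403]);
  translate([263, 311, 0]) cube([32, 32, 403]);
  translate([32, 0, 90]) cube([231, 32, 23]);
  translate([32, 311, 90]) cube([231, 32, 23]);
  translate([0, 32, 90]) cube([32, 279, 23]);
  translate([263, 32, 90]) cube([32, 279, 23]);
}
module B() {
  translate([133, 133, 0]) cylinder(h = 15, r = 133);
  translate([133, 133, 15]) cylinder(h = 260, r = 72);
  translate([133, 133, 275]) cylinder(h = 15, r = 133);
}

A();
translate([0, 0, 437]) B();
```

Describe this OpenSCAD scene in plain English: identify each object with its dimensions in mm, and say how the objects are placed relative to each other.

A is a simple wooden stool: a rectangular seat 295 mm (x) by 343 mm (y), 34 mm thick, top face at z = 437 mm, on four square legs, each 32×32 mm in cross-section. The legs rest on z = 0, each flush with a corner of the seat. Four stretchers, 32 mm wide and 23 mm tall, connect adjacent legs with their undersides at z = 90 mm, each running between the inner faces of the legs it joins and aligned with the legs' outer faces on the other axis.

B is a spool: two coaxial disc flanges of radius 133 mm and thickness 15 mm, joined by a core cylinder of radius 72 mm and height 260 mm. The lower flange rests on z = 0 and the three cylinders share a vertical axis.

The spool is on top of the stool.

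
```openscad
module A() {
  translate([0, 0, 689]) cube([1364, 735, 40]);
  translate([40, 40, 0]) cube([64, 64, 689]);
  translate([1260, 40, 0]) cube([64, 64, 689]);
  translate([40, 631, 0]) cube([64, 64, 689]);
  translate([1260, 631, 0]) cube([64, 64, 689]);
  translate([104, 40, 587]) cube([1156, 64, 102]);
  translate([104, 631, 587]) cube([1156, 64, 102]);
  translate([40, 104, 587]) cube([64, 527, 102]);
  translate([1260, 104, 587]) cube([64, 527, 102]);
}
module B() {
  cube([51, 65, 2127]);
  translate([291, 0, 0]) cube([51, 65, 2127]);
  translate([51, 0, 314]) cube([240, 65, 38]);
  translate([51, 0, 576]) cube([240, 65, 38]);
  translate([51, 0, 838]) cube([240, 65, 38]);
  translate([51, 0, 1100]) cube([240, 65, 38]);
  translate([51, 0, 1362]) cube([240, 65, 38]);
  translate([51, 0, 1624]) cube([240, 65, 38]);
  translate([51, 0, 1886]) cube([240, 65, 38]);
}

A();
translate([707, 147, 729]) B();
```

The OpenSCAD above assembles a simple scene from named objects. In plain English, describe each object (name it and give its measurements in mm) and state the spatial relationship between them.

A is a rectangular dining table. The top is 1364×735×40 mm with its upper surface at z = 729 mm. It stands on four 64×64 mm square legs, each inset 40 mm from the nearest pair of top edges, running from the floor to the underside of the top. Four apron rails, 64 mm thick and 102 mm tall, run between adjacent legs with their top edges flush with the underside of the top and their outer faces flush with the legs' outer faces.

B is a straight ladder. Two 51×65 mm vertical rails, 2127 mm tall, stand 342 mm apart (outside-to-outside) with their front faces coplanar on the −y side. 7 rungs, each 65 mm deep and 38 mm tall, span between the inner faces of the rails, front faces flush with the rails. The lowest rung's underside is at z = 314 mm and rungs are spaced 262 mm apart (underside to underside).

The ladder is on top of the table.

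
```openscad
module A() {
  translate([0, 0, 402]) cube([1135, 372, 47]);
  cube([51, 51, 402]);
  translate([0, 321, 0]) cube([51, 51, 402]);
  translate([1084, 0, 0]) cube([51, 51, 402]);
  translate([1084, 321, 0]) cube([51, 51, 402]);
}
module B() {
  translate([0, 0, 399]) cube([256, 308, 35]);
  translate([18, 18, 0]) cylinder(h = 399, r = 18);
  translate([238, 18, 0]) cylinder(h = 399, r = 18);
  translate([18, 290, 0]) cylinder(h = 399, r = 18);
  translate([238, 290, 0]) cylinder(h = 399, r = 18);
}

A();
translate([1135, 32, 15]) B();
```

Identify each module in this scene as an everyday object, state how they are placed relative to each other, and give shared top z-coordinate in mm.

A is a bench. B is a stool. The stool is beside the bench with their tops flush at z = 449. The shared top z-coordinate is 449 mm.

Both tops at z = 449 mm.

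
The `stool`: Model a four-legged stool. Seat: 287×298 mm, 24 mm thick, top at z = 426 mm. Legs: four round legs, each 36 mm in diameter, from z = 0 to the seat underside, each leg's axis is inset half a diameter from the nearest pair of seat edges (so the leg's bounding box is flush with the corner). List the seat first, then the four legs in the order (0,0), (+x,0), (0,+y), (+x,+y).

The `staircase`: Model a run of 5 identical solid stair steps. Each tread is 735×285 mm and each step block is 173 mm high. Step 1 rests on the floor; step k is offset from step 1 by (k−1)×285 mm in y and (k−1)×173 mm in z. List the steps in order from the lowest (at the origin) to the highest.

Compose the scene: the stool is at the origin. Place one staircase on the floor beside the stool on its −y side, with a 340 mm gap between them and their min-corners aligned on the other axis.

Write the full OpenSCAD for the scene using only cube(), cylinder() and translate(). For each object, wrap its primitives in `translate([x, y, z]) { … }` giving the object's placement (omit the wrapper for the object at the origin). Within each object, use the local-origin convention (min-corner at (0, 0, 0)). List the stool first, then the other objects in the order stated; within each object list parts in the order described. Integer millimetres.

translate([0, 0, 402]) cube([287, 298, 24]);
translate([18, 18, 0]) cylinder(h = 402, r = 18);
translate([269, 18, 0]) cylinder(h = 402, r = 18);
translate([18, 280, 0]) cylinder(h = 402, r = 18);
translate([269, 280, 0]) cylinder(h = 402, r = 18);
translate([0, -1765, 0]) {
  cube([735, 285, 173]);
  translate([0, 285, 173]) cube([735, 285, 173]);
  translate([0, 570, 346]) cube([735, 285, 173]);
  translate([0, 855, 519]) cube([735, 285, 173]);
  translate([0, 1140, 692]) cube([735, 285, 173]);
}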